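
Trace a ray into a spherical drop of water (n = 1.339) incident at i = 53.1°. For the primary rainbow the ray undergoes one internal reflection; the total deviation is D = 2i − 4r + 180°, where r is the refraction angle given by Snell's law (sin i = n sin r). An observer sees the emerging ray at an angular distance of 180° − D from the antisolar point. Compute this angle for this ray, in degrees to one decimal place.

40.5°

sin r = sin 53.1° / 1.339 = 0.7997/1.339 = 0.5972; r = 36.67°.
D = 2·53.1° − 4·36.67° + 180° = 106.20° − 146.69° + 180° = 139.51°.
Angle from antisolar point = 180° − D = 40.49°.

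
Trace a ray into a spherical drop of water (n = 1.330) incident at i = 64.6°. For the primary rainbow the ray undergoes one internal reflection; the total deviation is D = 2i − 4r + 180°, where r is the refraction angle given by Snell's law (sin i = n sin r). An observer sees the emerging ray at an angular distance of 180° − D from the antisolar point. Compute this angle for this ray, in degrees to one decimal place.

41.9°

sin r = sin 64.6° / 1.330 = 0.9033/1.330 = 0.6792; r = 42.78°.
D = 2·64.6° − 4·42.78° + 180° = 129.20° − 171.12° + 180° = 138.08°.
Angle from antisolar point = 180° − D = 41.92°.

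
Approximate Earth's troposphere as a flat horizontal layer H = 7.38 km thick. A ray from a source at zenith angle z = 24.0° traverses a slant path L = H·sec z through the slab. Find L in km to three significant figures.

sec z = 1/cos 24.0° = 1.0946.
L = 7.38 × 1.0946 = 8.078 km.

8.08 km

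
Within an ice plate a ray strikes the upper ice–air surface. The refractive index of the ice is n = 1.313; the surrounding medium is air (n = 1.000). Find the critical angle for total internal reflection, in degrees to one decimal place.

49.6°

sin θ_c = n_air / n = 1.000 / 1.313 = 0.7616.
θ_c = arcsin(0.7616) = 49.61°.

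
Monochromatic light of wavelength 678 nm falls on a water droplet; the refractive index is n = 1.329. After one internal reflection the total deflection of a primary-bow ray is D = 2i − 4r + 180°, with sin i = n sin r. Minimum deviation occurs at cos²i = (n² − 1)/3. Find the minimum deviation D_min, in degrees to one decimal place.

cos²i = (1.76624 − 1)/3 = 0.25541; i = arccos(0.50538) = 59.643°.
sin r = sin 59.643°/1.329 = 0.64928; r = 40.487°.
D_min = 2·59.643° − 4·40.487° + 180° = 137.337°.

137.3°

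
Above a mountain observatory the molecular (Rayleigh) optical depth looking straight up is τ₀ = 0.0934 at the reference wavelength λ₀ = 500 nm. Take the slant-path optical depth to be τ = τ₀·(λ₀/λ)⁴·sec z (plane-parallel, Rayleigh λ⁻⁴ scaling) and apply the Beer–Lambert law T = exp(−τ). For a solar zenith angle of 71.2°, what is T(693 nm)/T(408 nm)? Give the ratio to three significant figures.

1.78

Airmass: sec 71.2° = 3.1030.
τ(693 nm) = 0.0934 × (500/693)⁴ × 3.1030 = 0.0934 × 0.2710 × 3.1030 = 0.0785.
τ(408 nm) = 0.0934 × (500/408)⁴ × 3.1030 = 0.0934 × 2.2555 × 3.1030 = 0.6537.
T(693)/T(408) = exp(τ_B − τ_A) = exp(0.5752) = 1.7774.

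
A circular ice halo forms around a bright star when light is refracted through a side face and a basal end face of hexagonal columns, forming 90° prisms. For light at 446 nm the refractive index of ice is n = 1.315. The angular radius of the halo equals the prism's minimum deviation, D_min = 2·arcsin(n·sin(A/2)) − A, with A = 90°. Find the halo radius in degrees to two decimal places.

n·sin(A/2) = 1.315 × sin 45° = 1.315 × 0.7071 = 0.9298.
D_min = 2·arcsin(0.9298) − 90° = 2 × 68.411° − 90° = 46.821°.

46.82°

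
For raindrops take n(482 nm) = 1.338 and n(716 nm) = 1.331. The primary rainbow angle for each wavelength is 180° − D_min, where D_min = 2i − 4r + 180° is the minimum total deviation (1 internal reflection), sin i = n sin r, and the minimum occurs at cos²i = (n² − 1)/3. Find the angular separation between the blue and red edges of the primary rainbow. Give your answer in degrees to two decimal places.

1.01°

At 482 nm (n = 1.338): cos²i = 0.26341 → i = 59.120°, r = 39.899°, D_min = 138.643°, rainbow angle = 41.357°.
At 716 nm (n = 1.331): cos²i = 0.25719 → i = 59.527°, r = 40.356°, D_min = 137.630°, rainbow angle = 42.370°.
Angular width = |41.357° − 42.370°| = 1.013°.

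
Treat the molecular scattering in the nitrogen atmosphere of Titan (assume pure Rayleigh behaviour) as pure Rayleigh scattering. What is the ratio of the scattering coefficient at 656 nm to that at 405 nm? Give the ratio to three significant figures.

0.145

Rayleigh scattering ∝ λ⁻⁴, so the ratio of coefficients is the inverse fourth power of the wavelength ratio.
σ(656)/σ(405) = (405/656)⁴ = (0.6174)⁴ = 0.1453.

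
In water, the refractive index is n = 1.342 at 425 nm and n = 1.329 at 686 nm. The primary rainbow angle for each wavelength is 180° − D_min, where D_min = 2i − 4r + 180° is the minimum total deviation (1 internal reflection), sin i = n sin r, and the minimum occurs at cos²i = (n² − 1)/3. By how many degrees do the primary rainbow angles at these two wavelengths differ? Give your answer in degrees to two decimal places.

At 425 nm (n = 1.342): cos²i = 0.26699 → i = 58.888°, r = 39.641°, D_min = 139.213°, rainbow angle = 40.787°.
At 686 nm (n = 1.329): cos²i = 0.25541 → i = 59.643°, r = 40.487°, D_min = 137.337°, rainbow angle = 42.663°.
Angular width = |40.787° − 42.663°| = 1.876°.

1.88°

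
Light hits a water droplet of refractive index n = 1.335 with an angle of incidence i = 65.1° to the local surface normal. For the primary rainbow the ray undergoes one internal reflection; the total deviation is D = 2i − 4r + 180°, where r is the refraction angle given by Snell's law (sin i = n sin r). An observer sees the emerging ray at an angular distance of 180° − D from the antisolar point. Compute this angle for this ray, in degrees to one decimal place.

sin r = sin 65.1° / 1.335 = 0.9070/1.335 = 0.6794; r = 42.80°.
D = 2·65.1° − 4·42.80° + 180° = 130.20° − 171.20° + 180° = 139.00°.
Angle from antisolar point = 180° − D = 41.00°.

41.0°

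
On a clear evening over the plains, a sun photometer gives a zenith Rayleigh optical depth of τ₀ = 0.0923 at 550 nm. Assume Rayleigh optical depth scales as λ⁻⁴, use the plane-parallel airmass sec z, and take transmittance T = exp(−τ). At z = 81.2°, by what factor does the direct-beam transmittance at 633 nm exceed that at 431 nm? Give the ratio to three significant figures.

Airmass: sec 81.2° = 6.5366.
τ(633 nm) = 0.0923 × (550/633)⁴ × 6.5366 = 0.0923 × 0.5699 × 6.5366 = 0.3439.
τ(431 nm) = 0.0923 × (550/431)⁴ × 6.5366 = 0.0923 × 2.6518 × 6.5366 = 1.5999.
T(633)/T(431) = exp(τ_B − τ_A) = exp(1.2560) = 3.5115.

3.51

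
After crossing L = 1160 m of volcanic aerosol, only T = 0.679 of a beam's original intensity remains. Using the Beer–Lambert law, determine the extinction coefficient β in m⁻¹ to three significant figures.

0.000334 m⁻¹

Beer–Lambert: T = exp(−βL) ⇒ β = −ln(T)/L = −ln(0.679)/1160 = 0.3871/1160 = 0.0003337 m⁻¹.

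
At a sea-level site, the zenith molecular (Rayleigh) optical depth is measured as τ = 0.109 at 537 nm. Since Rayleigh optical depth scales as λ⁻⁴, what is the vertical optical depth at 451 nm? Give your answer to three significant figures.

0.219

τ(451 nm) = τ(537 nm) × (537/451)⁴ = 0.109 × (1.1907)⁴ = 0.109 × 2.0100 = 0.2191.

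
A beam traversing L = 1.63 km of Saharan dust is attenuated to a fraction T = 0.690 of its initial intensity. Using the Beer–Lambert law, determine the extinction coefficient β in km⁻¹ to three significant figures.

Beer–Lambert: T = exp(−βL) ⇒ β = −ln(T)/L = −ln(0.690)/1.63 = 0.3711/1.63 = 0.2276 km⁻¹.

0.228 km⁻¹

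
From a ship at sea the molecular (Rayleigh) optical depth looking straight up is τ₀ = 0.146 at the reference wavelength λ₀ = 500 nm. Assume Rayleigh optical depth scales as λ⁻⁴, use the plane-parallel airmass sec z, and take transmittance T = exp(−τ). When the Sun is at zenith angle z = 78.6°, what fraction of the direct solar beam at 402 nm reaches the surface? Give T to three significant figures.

0.171

sec 78.6° = 5.0593.
τ = 0.146 × (500/402)⁴ × 5.0593 = 0.146 × 2.3932 × 5.0593 = 1.7677.
T = exp(−1.7677) = 0.1707.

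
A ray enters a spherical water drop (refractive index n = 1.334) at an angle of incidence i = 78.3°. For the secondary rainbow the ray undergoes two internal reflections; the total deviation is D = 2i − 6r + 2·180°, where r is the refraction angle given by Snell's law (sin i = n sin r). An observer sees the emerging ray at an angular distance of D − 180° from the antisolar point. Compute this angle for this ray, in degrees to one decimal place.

sin r = sin 78.3° / 1.334 = 0.9792/1.334 = 0.7341; r = 47.23°.
D = 2·78.3° − 6·47.23° + 2·180° = 156.60° − 283.36° + 360° = 233.24°.
Angle from antisolar point = D − 180° = 53.24°.

53.2°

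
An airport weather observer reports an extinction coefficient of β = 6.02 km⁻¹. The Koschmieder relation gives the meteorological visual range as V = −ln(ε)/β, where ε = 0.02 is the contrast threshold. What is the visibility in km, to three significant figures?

V = −ln(0.02) / 6.02 = 3.912 / 6.02 = 0.6498 km.

0.650 km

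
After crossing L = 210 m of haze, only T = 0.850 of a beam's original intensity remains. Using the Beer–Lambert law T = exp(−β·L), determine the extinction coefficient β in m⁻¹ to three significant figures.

Beer–Lambert: T = exp(−βL) ⇒ β = −ln(T)/L = −ln(0.850)/210 = 0.1625/210 = 0.0007739 m⁻¹.

0.000774 m⁻¹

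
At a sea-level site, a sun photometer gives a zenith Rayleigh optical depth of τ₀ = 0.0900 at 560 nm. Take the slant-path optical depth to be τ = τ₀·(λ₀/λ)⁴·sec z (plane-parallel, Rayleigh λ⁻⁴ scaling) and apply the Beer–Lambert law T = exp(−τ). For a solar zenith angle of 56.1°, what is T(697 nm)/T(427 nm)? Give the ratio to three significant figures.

1.51

Airmass: sec 56.1° = 1.7929.
τ(697 nm) = 0.0900 × (560/697)⁴ × 1.7929 = 0.0900 × 0.4167 × 1.7929 = 0.0672.
τ(427 nm) = 0.0900 × (560/427)⁴ × 1.7929 = 0.0900 × 2.9583 × 1.7929 = 0.4774.
T(697)/T(427) = exp(τ_B − τ_A) = exp(0.4101) = 1.5070.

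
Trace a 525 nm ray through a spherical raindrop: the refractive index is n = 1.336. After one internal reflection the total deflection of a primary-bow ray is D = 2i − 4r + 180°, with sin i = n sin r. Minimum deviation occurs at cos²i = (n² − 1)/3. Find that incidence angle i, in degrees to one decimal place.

59.2°

cos²i = (1.336² − 1)/3 = (1.78490 − 1)/3 = 0.26163.
cos i = 0.51150, so i = 59.236°.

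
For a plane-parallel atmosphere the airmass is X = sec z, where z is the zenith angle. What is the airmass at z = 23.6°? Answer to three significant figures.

1.09

X = sec z = 1/cos 23.6° = 1/0.9164 = 1.0913.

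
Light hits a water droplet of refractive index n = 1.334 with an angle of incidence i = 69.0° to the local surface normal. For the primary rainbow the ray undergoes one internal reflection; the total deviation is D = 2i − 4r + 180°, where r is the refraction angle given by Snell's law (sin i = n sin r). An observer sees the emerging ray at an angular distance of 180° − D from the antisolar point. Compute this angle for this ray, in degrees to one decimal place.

sin r = sin 69.0° / 1.334 = 0.9336/1.334 = 0.6998; r = 44.41°.
D = 2·69.0° − 4·44.41° + 180° = 138.00° − 177.66° + 180° = 140.34°.
Angle from antisolar point = 180° − D = 39.66°.

39.7°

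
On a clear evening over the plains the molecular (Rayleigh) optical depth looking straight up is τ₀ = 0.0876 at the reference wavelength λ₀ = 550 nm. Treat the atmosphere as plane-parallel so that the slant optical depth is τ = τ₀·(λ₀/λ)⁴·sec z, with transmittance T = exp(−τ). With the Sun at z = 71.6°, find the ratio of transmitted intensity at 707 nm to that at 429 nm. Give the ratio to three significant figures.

Airmass: sec 71.6° = 3.1681.
τ(707 nm) = 0.0876 × (550/707)⁴ × 3.1681 = 0.0876 × 0.3662 × 3.1681 = 0.1016.
τ(429 nm) = 0.0876 × (550/429)⁴ × 3.1681 = 0.0876 × 2.7016 × 3.1681 = 0.7498.
T(707)/T(429) = exp(τ_B − τ_A) = exp(0.6481) = 1.9119.

1.91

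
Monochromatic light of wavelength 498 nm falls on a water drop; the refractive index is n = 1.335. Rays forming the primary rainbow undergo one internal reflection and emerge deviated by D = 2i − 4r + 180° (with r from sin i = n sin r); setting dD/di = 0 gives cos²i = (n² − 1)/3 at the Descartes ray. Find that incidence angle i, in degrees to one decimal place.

59.3°

cos²i = (1.335² − 1)/3 = (1.78222 − 1)/3 = 0.26074.
cos i = 0.51063, so i = 59.294°.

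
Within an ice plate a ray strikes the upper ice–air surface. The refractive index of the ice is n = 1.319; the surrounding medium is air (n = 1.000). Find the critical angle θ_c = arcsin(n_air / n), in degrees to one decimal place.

sin θ_c = n_air / n = 1.000 / 1.319 = 0.7582.
θ_c = arcsin(0.7582) = 49.30°.

49.3°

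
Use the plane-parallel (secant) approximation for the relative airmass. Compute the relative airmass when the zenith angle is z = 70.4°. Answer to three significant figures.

X = sec z = 1/cos 70.4° = 1/0.3355 = 2.9811.

2.98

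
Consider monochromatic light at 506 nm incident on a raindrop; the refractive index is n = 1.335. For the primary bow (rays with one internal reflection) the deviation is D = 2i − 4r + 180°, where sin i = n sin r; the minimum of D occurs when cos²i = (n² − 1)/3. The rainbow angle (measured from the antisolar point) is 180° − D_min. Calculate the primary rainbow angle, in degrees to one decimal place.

cos²i = (1.78222 − 1)/3 = 0.26074; i = arccos(0.51063) = 59.294°.
sin r = sin 59.294°/1.335 = 0.64405; r = 40.094°.
D_min = 2·59.294° − 4·40.094° + 180° = 138.212°.
Rainbow angle = 180° − D_min = 41.788°.

41.8°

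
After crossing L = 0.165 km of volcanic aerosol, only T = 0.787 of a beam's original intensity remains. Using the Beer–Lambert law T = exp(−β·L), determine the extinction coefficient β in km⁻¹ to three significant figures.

Beer–Lambert: T = exp(−βL) ⇒ β = −ln(T)/L = −ln(0.787)/0.165 = 0.2395/0.165 = 1.452 km⁻¹.

1.45 km⁻¹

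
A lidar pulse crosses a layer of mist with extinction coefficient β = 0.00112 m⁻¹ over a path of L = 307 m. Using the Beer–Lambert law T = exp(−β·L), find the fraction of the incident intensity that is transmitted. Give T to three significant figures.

τ = β·L = 0.00112 × 307 = 0.3438.
T = exp(−0.3438) = 0.7090.

0.709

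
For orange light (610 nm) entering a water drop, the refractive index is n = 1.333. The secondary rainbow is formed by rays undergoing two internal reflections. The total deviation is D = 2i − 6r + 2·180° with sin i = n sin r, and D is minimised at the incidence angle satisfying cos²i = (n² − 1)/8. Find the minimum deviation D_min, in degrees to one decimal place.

230.9°

cos²i = (1.77689 − 1)/8 = 0.09711; i = arccos(0.31163) = 71.843°.
sin r = sin 71.843°/1.333 = 0.71283; r = 45.466°.
D_min = 2·71.843° − 6·45.466° + 360° = 230.891°.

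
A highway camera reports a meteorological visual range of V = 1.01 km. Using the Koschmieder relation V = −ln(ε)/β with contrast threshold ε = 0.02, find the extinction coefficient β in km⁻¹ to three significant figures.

β = −ln(0.02) / V = 3.912 / 1.01 = 3.8733 km⁻¹.

3.87 km⁻¹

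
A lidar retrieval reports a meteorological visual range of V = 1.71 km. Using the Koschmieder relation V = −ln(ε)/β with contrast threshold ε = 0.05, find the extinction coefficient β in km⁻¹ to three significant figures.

1.75 km⁻¹

β = −ln(0.05) / V = 2.996 / 1.71 = 1.7519 km⁻¹.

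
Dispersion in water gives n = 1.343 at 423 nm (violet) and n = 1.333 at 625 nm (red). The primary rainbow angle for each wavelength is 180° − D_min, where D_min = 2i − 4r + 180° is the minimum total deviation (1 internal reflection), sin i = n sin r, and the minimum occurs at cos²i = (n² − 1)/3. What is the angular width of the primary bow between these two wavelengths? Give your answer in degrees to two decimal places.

1.43°

At 423 nm (n = 1.343): cos²i = 0.26788 → i = 58.830°, r = 39.577°, D_min = 139.354°, rainbow angle = 40.646°.
At 625 nm (n = 1.333): cos²i = 0.25896 → i = 59.410°, r = 40.225°, D_min = 137.922°, rainbow angle = 42.078°.
Angular width = |40.646° − 42.078°| = 1.432°.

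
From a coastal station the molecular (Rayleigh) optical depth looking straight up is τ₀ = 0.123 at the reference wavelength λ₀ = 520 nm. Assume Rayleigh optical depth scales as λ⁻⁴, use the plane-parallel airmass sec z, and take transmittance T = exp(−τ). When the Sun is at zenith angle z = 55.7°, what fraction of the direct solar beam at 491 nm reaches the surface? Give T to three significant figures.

0.760

sec 55.7° = 1.7745.
τ = 0.123 × (520/491)⁴ × 1.7745 = 0.123 × 1.2580 × 1.7745 = 0.2746.
T = exp(−0.2746) = 0.7599.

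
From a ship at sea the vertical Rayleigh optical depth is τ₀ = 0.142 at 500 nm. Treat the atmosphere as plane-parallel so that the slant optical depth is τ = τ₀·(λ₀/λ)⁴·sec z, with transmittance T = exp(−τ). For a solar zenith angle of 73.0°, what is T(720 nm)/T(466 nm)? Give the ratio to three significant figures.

Airmass: sec 73.0° = 3.4203.
τ(720 nm) = 0.142 × (500/720)⁴ × 3.4203 = 0.142 × 0.2326 × 3.4203 = 0.1130.
τ(466 nm) = 0.142 × (500/466)⁴ × 3.4203 = 0.142 × 1.3254 × 3.4203 = 0.6437.
T(720)/T(466) = exp(τ_B − τ_A) = exp(0.5308) = 1.7002.

1.70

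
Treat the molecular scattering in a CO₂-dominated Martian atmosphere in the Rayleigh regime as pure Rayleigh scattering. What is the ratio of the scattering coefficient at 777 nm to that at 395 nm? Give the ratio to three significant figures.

Rayleigh scattering ∝ λ⁻⁴, so the ratio of coefficients is the inverse fourth power of the wavelength ratio.
σ(777)/σ(395) = (395/777)⁴ = (0.5084)⁴ = 0.06679.

0.0668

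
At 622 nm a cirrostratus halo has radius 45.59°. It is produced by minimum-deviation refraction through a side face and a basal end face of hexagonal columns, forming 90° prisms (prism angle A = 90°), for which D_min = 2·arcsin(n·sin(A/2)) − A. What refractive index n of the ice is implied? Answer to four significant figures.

1.309

Rearranging: n = sin((D_min + A)/2) / sin(A/2).
(D_min + A)/2 = (45.59° + 90°)/2 = 67.795°.
n = sin 67.795° / sin 45° = 0.9258 / 0.7071 = 1.3093.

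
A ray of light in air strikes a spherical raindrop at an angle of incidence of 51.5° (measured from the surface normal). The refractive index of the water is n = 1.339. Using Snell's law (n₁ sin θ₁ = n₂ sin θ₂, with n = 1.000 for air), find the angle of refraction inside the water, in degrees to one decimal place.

35.8°

Snell: sin θ_r = sin θ_i / n = sin 51.5° / 1.339 = 0.7826 / 1.339 = 0.5845.
θ_r = arcsin(0.5845) = 35.77°.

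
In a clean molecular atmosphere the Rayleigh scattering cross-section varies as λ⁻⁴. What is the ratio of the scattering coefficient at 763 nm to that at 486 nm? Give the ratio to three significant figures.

Rayleigh scattering ∝ λ⁻⁴, so the ratio of coefficients is the inverse fourth power of the wavelength ratio.
σ(763)/σ(486) = (486/763)⁴ = (0.6370)⁴ = 0.1646.

0.165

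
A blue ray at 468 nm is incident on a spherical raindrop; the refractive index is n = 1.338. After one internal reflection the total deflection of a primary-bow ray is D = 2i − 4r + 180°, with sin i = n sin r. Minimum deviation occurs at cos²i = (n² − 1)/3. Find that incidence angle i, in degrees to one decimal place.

cos²i = (1.338² − 1)/3 = (1.79024 − 1)/3 = 0.26341.
cos i = 0.51324, so i = 59.120°.

59.1°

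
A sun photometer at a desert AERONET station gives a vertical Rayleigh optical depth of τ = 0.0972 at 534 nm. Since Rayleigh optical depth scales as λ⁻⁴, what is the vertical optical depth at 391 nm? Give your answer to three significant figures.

0.338

τ(391 nm) = τ(534 nm) × (534/391)⁴ = 0.0972 × (1.3657)⁴ = 0.0972 × 3.4790 = 0.3382.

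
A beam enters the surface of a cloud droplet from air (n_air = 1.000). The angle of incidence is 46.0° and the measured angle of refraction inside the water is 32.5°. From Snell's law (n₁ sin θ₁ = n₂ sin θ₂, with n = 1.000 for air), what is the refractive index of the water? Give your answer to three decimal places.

1.339

n = sin θ_i / sin θ_r = sin 46.0° / sin 32.5° = 0.7193 / 0.5373 = 1.3388.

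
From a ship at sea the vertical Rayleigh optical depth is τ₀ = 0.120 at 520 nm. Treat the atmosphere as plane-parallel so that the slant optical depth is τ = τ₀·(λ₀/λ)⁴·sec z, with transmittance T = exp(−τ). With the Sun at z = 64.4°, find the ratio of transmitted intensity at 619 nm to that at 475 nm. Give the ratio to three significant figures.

1.30

Airmass: sec 64.4° = 2.3144.
τ(619 nm) = 0.120 × (520/619)⁴ × 2.3144 = 0.120 × 0.4980 × 2.3144 = 0.1383.
τ(475 nm) = 0.120 × (520/475)⁴ × 2.3144 = 0.120 × 1.4363 × 2.3144 = 0.3989.
T(619)/T(475) = exp(τ_B − τ_A) = exp(0.2606) = 1.2977.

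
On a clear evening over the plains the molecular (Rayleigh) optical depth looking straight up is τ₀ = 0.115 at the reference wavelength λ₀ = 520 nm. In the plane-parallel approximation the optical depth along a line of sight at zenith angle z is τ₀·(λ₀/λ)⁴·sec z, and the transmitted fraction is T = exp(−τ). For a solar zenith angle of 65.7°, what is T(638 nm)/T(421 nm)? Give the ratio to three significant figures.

1.69

Airmass: sec 65.7° = 2.4300.
τ(638 nm) = 0.115 × (520/638)⁴ × 2.4300 = 0.115 × 0.4413 × 2.4300 = 0.1233.
τ(421 nm) = 0.115 × (520/421)⁴ × 2.4300 = 0.115 × 2.3275 × 2.4300 = 0.6504.
T(638)/T(421) = exp(τ_B − τ_A) = exp(0.5271) = 1.6940.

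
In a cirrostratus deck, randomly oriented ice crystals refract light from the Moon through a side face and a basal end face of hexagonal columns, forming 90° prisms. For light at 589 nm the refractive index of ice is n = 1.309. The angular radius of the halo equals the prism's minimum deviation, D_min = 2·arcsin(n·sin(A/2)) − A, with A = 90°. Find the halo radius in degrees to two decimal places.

45.52°

n·sin(A/2) = 1.309 × sin 45° = 1.309 × 0.7071 = 0.9256.
D_min = 2·arcsin(0.9256) − 90° = 2 × 67.759° − 90° = 45.519°.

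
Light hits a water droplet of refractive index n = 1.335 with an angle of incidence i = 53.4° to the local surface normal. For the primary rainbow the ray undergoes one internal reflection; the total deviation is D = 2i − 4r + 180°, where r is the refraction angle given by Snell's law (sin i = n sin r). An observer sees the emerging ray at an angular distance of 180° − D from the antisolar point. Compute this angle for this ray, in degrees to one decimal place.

41.1°

sin r = sin 53.4° / 1.335 = 0.8028/1.335 = 0.6014; r = 36.97°.
D = 2·53.4° − 4·36.97° + 180° = 106.80° − 147.87° + 180° = 138.93°.
Angle from antisolar point = 180° − D = 41.07°.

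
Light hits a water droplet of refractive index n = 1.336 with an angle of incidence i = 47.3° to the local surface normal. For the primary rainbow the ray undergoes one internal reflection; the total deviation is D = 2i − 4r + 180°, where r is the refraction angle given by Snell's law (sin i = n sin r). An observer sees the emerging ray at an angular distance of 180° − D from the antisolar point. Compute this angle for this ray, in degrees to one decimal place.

38.9°

sin r = sin 47.3° / 1.336 = 0.7349/1.336 = 0.5501; r = 33.37°.
D = 2·47.3° − 4·33.37° + 180° = 94.60° − 133.49° + 180° = 141.11°.
Angle from antisolar point = 180° − D = 38.89°.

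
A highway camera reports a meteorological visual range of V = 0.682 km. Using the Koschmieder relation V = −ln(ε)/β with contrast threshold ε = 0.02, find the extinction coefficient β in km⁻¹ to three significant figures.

5.74 km⁻¹

β = −ln(0.02) / V = 3.912 / 0.682 = 5.7361 km⁻¹.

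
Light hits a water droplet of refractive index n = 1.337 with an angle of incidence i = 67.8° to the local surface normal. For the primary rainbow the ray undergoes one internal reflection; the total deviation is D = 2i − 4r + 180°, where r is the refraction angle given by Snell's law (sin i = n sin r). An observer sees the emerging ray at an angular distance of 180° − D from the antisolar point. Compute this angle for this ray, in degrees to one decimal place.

39.7°

sin r = sin 67.8° / 1.337 = 0.9259/1.337 = 0.6925; r = 43.83°.
D = 2·67.8° − 4·43.83° + 180° = 135.60° − 175.31° + 180° = 140.29°.
Angle from antisolar point = 180° − D = 39.71°.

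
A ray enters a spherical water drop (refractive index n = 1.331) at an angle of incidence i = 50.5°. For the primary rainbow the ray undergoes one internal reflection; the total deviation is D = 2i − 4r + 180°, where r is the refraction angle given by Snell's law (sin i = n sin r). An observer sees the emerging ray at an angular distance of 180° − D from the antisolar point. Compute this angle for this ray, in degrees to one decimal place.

sin r = sin 50.5° / 1.331 = 0.7716/1.331 = 0.5797; r = 35.43°.
D = 2·50.5° − 4·35.43° + 180° = 101.00° − 141.73° + 180° = 139.27°.
Angle from antisolar point = 180° − D = 40.73°.

40.7°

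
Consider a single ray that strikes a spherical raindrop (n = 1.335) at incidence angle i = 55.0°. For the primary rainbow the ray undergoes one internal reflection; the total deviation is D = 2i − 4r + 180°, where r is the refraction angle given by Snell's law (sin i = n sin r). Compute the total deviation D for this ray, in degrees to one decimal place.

138.6°

sin r = sin 55.0° / 1.335 = 0.8192/1.335 = 0.6136; r = 37.85°.
D = 2·55.0° − 4·37.85° + 180° = 110.00° − 151.40° + 180° = 138.60°.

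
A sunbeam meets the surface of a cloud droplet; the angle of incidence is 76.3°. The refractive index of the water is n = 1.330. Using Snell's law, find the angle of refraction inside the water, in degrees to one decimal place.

46.9°

Snell: sin θ_r = sin θ_i / n = sin 76.3° / 1.330 = 0.9715 / 1.330 = 0.7305.
θ_r = arcsin(0.7305) = 46.93°.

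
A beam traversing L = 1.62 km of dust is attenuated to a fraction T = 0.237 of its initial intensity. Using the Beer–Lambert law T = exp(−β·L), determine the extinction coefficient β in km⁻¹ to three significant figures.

Beer–Lambert: T = exp(−βL) ⇒ β = −ln(T)/L = −ln(0.237)/1.62 = 1.4397/1.62 = 0.8887 km⁻¹.

0.889 km⁻¹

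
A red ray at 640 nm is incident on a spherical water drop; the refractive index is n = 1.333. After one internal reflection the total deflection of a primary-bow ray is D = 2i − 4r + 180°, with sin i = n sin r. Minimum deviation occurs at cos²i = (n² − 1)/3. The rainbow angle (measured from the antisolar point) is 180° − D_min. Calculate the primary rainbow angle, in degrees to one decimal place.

42.1°

cos²i = (1.77689 − 1)/3 = 0.25896; i = arccos(0.50888) = 59.410°.
sin r = sin 59.410°/1.333 = 0.64579; r = 40.225°.
D_min = 2·59.410° − 4·40.225° + 180° = 137.922°.
Rainbow angle = 180° − D_min = 42.078°.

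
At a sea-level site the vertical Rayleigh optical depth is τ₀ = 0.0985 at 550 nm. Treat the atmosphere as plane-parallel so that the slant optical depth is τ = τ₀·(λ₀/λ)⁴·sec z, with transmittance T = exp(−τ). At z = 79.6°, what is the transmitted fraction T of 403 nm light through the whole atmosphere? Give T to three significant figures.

0.151

sec 79.6° = 5.5396.
τ = 0.0985 × (550/403)⁴ × 5.5396 = 0.0985 × 3.4692 × 5.5396 = 1.8930.
T = exp(−1.8930) = 0.1506.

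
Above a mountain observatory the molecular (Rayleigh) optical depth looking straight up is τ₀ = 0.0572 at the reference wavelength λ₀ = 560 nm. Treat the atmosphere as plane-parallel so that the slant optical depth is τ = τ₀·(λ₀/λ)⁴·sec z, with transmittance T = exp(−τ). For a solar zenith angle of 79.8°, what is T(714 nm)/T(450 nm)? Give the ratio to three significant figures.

Airmass: sec 79.8° = 5.6470.
τ(714 nm) = 0.0572 × (560/714)⁴ × 5.6470 = 0.0572 × 0.3784 × 5.6470 = 0.1222.
τ(450 nm) = 0.0572 × (560/450)⁴ × 5.6470 = 0.0572 × 2.3983 × 5.6470 = 0.7747.
T(714)/T(450) = exp(τ_B − τ_A) = exp(0.6524) = 1.9202.

1.92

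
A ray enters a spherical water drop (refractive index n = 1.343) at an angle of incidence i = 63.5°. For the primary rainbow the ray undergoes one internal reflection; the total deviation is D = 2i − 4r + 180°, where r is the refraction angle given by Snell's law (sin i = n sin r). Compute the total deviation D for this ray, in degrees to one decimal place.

sin r = sin 63.5° / 1.343 = 0.8949/1.343 = 0.6664; r = 41.79°.
D = 2·63.5° − 4·41.79° + 180° = 127.00° − 167.15° + 180° = 139.85°.

139.9°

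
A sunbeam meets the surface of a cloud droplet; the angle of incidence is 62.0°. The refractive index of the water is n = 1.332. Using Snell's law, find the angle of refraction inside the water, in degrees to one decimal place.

41.5°

Snell: sin θ_r = sin θ_i / n = sin 62.0° / 1.332 = 0.8829 / 1.332 = 0.6629.
θ_r = arcsin(0.6629) = 41.52°.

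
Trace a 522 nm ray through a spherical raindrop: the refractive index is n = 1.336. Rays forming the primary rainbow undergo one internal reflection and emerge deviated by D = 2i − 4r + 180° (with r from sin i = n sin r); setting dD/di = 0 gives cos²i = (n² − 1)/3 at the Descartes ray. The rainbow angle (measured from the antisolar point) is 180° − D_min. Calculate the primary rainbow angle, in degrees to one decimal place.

cos²i = (1.78490 − 1)/3 = 0.26163; i = arccos(0.51150) = 59.236°.
sin r = sin 59.236°/1.336 = 0.64318; r = 40.029°.
D_min = 2·59.236° − 4·40.029° + 180° = 138.356°.
Rainbow angle = 180° − D_min = 41.644°.

41.6°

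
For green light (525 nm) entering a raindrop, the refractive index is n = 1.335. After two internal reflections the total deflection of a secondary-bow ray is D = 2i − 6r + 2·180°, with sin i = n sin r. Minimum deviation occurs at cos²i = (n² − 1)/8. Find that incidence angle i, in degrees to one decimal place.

71.8°

cos²i = (1.335² − 1)/8 = (1.78222 − 1)/8 = 0.09778.
cos i = 0.31269, so i = 71.778°.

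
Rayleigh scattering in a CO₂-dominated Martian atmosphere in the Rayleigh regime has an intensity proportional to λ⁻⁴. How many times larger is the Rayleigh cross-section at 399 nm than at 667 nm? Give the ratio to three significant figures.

7.81

Rayleigh scattering ∝ λ⁻⁴, so the ratio of coefficients is the inverse fourth power of the wavelength ratio.
σ(399)/σ(667) = (667/399)⁴ = (1.6717)⁴ = 7.809.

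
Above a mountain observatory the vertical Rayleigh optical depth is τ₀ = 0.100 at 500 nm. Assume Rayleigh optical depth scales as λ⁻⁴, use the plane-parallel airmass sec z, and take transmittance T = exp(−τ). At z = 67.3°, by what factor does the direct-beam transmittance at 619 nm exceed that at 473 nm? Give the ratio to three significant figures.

Airmass: sec 67.3° = 2.5913.
τ(619 nm) = 0.100 × (500/619)⁴ × 2.5913 = 0.100 × 0.4257 × 2.5913 = 0.1103.
τ(473 nm) = 0.100 × (500/473)⁴ × 2.5913 = 0.100 × 1.2486 × 2.5913 = 0.3236.
T(619)/T(473) = exp(τ_B − τ_A) = exp(0.2132) = 1.2377.

1.24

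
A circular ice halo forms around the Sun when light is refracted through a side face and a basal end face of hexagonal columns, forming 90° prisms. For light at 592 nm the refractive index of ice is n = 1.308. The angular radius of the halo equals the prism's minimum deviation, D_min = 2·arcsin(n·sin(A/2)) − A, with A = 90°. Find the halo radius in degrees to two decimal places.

n·sin(A/2) = 1.308 × sin 45° = 1.308 × 0.7071 = 0.9249.
D_min = 2·arcsin(0.9249) − 90° = 2 × 67.653° − 90° = 45.305°.

45.31°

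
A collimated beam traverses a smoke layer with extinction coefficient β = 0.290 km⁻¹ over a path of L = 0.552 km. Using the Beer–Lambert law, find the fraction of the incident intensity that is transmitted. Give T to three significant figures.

τ = β·L = 0.290 × 0.552 = 0.1601.
T = exp(−0.1601) = 0.8521.

0.852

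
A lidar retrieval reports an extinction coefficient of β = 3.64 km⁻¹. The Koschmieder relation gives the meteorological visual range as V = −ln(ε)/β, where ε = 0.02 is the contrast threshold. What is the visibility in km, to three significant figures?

V = −ln(0.02) / 3.64 = 3.912 / 3.64 = 1.0747 km.

1.07 km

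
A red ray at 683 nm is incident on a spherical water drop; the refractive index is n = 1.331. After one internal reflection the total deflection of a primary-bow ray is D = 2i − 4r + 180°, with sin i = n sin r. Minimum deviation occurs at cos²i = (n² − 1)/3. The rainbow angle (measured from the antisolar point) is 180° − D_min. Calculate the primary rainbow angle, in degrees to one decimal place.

42.4°

cos²i = (1.77156 − 1)/3 = 0.25719; i = arccos(0.50714) = 59.527°.
sin r = sin 59.527°/1.331 = 0.64753; r = 40.356°.
D_min = 2·59.527° − 4·40.356° + 180° = 137.630°.
Rainbow angle = 180° − D_min = 42.370°.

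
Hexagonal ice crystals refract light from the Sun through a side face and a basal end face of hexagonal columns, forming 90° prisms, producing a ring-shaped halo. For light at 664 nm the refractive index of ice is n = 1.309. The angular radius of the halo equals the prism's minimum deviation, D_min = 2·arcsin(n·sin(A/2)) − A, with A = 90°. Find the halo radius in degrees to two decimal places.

45.52°

n·sin(A/2) = 1.309 × sin 45° = 1.309 × 0.7071 = 0.9256.
D_min = 2·arcsin(0.9256) − 90° = 2 × 67.759° − 90° = 45.519°.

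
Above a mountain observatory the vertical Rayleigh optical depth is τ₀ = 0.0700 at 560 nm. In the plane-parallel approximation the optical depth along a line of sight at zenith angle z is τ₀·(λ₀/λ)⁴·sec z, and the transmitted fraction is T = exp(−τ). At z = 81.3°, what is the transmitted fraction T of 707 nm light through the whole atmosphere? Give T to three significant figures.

sec 81.3° = 6.6111.
τ = 0.0700 × (560/707)⁴ × 6.6111 = 0.0700 × 0.3936 × 6.6111 = 0.1822.
T = exp(−0.1822) = 0.8335.

0.833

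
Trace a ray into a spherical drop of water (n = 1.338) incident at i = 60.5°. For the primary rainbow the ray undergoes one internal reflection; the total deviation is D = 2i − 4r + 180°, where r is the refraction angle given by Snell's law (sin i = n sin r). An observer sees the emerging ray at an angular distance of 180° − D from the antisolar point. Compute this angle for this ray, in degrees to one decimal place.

sin r = sin 60.5° / 1.338 = 0.8704/1.338 = 0.6505; r = 40.58°.
D = 2·60.5° − 4·40.58° + 180° = 121.00° − 162.31° + 180° = 138.69°.
Angle from antisolar point = 180° − D = 41.31°.

41.3°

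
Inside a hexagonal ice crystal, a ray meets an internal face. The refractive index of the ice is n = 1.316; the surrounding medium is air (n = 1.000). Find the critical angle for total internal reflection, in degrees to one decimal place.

sin θ_c = n_air / n = 1.000 / 1.316 = 0.7599.
θ_c = arcsin(0.7599) = 49.45°.

49.5°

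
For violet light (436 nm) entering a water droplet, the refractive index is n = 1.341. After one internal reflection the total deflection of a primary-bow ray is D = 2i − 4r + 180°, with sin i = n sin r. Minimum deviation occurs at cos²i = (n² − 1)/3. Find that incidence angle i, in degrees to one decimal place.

cos²i = (1.341² − 1)/3 = (1.79828 − 1)/3 = 0.26609.
cos i = 0.51584, so i = 58.946°.

58.9°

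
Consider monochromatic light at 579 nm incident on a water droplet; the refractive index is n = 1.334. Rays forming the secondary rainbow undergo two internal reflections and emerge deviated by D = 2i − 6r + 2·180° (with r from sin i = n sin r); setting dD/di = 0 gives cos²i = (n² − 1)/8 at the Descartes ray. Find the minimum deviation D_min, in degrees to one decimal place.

cos²i = (1.77956 − 1)/8 = 0.09744; i = arccos(0.31216) = 71.810°.
sin r = sin 71.810°/1.334 = 0.71217; r = 45.411°.
D_min = 2·71.810° − 6·45.411° + 360° = 231.153°.

231.2°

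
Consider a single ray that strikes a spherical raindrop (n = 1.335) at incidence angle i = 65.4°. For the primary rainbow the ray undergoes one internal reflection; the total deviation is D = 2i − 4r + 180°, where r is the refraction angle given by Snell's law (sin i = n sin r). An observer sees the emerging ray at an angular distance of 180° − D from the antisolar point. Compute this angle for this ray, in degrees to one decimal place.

40.9°

sin r = sin 65.4° / 1.335 = 0.9092/1.335 = 0.6811; r = 42.93°.
D = 2·65.4° − 4·42.93° + 180° = 130.80° − 171.71° + 180° = 139.09°.
Angle from antisolar point = 180° − D = 40.91°.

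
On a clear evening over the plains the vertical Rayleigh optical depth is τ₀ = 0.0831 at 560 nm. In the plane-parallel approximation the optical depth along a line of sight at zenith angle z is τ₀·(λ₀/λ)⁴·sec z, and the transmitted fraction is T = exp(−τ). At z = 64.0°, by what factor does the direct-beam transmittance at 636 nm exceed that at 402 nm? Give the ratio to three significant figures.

1.82

Airmass: sec 64.0° = 2.2812.
τ(636 nm) = 0.0831 × (560/636)⁴ × 2.2812 = 0.0831 × 0.6011 × 2.2812 = 0.1139.
τ(402 nm) = 0.0831 × (560/402)⁴ × 2.2812 = 0.0831 × 3.7657 × 2.2812 = 0.7138.
T(636)/T(402) = exp(τ_B − τ_A) = exp(0.5999) = 1.8220.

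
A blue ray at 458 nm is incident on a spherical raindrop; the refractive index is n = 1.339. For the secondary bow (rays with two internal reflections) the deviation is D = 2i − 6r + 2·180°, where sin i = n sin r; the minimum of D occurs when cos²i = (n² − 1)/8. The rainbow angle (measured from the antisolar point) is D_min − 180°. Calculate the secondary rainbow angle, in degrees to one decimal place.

52.5°

cos²i = (1.79292 − 1)/8 = 0.09912; i = arccos(0.31483) = 71.650°.
sin r = sin 71.650°/1.339 = 0.70885; r = 45.141°.
D_min = 2·71.650° − 6·45.141° + 360° = 232.451°.
Rainbow angle = D_min − 180° = 52.451°.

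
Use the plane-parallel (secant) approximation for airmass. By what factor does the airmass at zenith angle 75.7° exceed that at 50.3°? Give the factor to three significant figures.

X(75.7°)/X(50.3°) = sec 75.7° / sec 50.3° = cos 50.3° / cos 75.7° = 0.6388/0.2470 = 2.5861.

2.59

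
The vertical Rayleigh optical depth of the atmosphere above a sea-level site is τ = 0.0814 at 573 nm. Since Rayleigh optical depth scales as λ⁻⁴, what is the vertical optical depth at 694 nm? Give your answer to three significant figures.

τ(694 nm) = τ(573 nm) × (573/694)⁴ = 0.0814 × (0.8256)⁴ = 0.0814 × 0.4647 = 0.0378.

0.0378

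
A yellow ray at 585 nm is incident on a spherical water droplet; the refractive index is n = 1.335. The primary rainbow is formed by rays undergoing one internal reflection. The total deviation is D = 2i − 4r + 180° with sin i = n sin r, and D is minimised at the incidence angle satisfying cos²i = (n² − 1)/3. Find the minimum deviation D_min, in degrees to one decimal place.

cos²i = (1.78222 − 1)/3 = 0.26074; i = arccos(0.51063) = 59.294°.
sin r = sin 59.294°/1.335 = 0.64405; r = 40.094°.
D_min = 2·59.294° − 4·40.094° + 180° = 138.212°.

138.2°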